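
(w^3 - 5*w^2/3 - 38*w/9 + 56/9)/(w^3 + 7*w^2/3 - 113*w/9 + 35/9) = (3*w^2 + 2*w - 8)/(3*w^2 + 14*w - 5)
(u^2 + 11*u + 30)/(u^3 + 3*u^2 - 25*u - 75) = (u + 6)/(u^2 - 2*u - 15)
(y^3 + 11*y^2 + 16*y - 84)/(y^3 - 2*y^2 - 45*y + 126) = (y^2 + 4*y - 12)/(y^2 - 9*y + 18)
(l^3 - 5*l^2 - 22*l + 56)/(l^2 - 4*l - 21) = (l^2 + 2*l - 8)/(l + 3)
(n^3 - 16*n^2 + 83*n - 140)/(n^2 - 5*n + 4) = (n^2 - 12*n + 35)/(n - 1)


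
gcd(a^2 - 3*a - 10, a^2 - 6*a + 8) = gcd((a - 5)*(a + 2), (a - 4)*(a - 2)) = 1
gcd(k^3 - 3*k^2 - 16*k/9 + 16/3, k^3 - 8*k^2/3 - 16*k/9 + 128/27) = k^2 - 16/9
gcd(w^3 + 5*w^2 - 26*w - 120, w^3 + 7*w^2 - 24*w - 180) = w^2 + w - 30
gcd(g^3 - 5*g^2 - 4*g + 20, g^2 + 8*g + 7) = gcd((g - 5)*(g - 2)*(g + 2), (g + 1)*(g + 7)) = 1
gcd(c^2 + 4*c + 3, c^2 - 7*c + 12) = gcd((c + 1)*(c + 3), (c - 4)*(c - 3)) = 1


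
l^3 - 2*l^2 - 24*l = l*(l - 6)*(l + 4)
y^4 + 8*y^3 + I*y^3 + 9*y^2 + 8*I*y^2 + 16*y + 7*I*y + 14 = (y + 1)*(y + 7)*(y - I)*(y + 2*I)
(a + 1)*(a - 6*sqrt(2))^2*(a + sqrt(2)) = a^4 - 11*sqrt(2)*a^3 + a^3 - 11*sqrt(2)*a^2 + 48*a^2 + 48*a + 72*sqrt(2)*a + 72*sqrt(2)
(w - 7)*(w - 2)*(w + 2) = w^3 - 7*w^2 - 4*w + 28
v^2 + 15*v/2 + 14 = (v + 7/2)*(v + 4)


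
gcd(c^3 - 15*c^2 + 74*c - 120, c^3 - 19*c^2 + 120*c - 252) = c - 6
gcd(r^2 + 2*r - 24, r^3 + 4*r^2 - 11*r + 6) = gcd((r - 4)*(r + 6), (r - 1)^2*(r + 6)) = r + 6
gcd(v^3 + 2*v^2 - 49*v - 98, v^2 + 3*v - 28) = v + 7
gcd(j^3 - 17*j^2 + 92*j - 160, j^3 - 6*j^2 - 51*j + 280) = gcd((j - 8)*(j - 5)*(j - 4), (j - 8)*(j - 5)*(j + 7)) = j^2 - 13*j + 40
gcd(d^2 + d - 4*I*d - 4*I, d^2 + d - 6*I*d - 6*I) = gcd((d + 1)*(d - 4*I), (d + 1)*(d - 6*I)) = d + 1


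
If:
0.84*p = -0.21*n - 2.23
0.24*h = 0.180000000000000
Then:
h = 0.75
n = -4.0*p - 10.6190476190476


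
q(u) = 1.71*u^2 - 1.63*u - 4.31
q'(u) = 3.42*u - 1.63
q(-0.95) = -1.22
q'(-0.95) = -4.88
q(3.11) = 7.16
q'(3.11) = 9.01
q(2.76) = 4.22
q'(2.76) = 7.81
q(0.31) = -4.65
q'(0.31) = -0.57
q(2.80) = 4.53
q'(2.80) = 7.95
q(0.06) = -4.40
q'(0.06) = -1.42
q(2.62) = 3.16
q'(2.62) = 7.33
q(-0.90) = -1.46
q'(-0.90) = -4.71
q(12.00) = 222.37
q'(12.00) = 39.41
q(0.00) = -4.31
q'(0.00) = -1.63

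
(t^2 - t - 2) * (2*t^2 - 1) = 2*t^4 - 2*t^3 - 5*t^2 + t + 2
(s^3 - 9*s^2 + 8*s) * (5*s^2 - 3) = 5*s^5 - 45*s^4 + 37*s^3 + 27*s^2 - 24*s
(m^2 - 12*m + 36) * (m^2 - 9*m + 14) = m^4 - 21*m^3 + 158*m^2 - 492*m + 504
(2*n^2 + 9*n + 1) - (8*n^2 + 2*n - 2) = -6*n^2 + 7*n + 3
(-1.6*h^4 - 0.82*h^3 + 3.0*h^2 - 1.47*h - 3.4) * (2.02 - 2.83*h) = 4.528*h^5 - 0.9114*h^4 - 10.1464*h^3 + 10.2201*h^2 + 6.6526*h - 6.868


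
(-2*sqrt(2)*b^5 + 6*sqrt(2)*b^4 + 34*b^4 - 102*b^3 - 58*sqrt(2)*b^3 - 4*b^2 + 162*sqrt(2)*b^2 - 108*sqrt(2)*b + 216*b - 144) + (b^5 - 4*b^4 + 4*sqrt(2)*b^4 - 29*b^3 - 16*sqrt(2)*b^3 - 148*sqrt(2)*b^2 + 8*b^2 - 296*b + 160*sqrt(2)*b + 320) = -2*sqrt(2)*b^5 + b^5 + 10*sqrt(2)*b^4 + 30*b^4 - 131*b^3 - 74*sqrt(2)*b^3 + 4*b^2 + 14*sqrt(2)*b^2 - 80*b + 52*sqrt(2)*b + 176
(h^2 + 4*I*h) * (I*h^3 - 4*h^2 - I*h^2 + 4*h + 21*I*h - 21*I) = I*h^5 - 8*h^4 - I*h^4 + 8*h^3 + 5*I*h^3 - 84*h^2 - 5*I*h^2 + 84*h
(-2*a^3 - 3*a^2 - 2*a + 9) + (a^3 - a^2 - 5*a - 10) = -a^3 - 4*a^2 - 7*a - 1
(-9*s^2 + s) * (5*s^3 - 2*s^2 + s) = -45*s^5 + 23*s^4 - 11*s^3 + s^2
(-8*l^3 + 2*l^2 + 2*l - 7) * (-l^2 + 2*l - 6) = 8*l^5 - 18*l^4 + 50*l^3 - l^2 - 26*l + 42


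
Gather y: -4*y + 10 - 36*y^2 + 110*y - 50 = -36*y^2 + 106*y - 40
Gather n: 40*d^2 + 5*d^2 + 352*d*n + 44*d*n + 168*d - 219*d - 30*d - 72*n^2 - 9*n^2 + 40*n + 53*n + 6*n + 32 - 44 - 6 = 45*d^2 - 81*d - 81*n^2 + n*(396*d + 99) - 18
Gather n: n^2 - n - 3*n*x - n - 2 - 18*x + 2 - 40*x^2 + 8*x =n^2 + n*(-3*x - 2) - 40*x^2 - 10*x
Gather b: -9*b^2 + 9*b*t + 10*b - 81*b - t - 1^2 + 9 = -9*b^2 + b*(9*t - 71) - t + 8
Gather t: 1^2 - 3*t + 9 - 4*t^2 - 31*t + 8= -4*t^2 - 34*t + 18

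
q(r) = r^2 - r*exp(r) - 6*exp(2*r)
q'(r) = -r*exp(r) + 2*r - 12*exp(2*r) - exp(r)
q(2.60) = -1115.88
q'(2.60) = -2218.54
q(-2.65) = 7.18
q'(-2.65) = -5.24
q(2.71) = -1388.66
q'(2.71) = -2760.89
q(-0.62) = -1.02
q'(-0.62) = -4.92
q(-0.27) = -3.22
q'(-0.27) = -8.09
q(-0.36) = -2.54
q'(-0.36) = -7.01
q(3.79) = -11905.14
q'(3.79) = -23707.96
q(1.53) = -132.69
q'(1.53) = -264.55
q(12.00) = -158936685692.56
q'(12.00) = -317871581346.41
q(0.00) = -6.00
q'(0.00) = -13.00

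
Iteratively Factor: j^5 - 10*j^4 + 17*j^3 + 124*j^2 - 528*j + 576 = (j - 4)*(j^4 - 6*j^3 - 7*j^2 + 96*j - 144) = (j - 4)*(j - 3)*(j^3 - 3*j^2 - 16*j + 48) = (j - 4)^2*(j - 3)*(j^2 + j - 12) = (j - 4)^2*(j - 3)^2*(j + 4)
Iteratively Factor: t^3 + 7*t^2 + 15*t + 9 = (t + 3)*(t^2 + 4*t + 3) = (t + 1)*(t + 3)*(t + 3)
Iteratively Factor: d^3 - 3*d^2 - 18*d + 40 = (d + 4)*(d^2 - 7*d + 10) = (d - 2)*(d + 4)*(d - 5)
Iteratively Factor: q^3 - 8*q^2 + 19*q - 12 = (q - 3)*(q^2 - 5*q + 4) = (q - 4)*(q - 3)*(q - 1)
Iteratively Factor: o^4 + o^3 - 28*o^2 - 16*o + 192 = (o - 3)*(o^3 + 4*o^2 - 16*o - 64) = (o - 3)*(o + 4)*(o^2 - 16) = (o - 3)*(o + 4)^2*(o - 4)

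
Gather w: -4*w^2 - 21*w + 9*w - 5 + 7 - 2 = -4*w^2 - 12*w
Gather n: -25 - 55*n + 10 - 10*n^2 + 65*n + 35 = -10*n^2 + 10*n + 20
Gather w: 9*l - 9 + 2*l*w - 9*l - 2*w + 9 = w*(2*l - 2)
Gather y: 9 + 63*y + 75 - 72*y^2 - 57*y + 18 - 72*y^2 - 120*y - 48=-144*y^2 - 114*y + 54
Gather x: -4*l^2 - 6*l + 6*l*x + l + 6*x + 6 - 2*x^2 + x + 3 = -4*l^2 - 5*l - 2*x^2 + x*(6*l + 7) + 9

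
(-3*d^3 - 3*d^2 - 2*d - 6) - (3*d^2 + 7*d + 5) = -3*d^3 - 6*d^2 - 9*d - 11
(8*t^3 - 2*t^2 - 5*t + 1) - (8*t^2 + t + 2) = 8*t^3 - 10*t^2 - 6*t - 1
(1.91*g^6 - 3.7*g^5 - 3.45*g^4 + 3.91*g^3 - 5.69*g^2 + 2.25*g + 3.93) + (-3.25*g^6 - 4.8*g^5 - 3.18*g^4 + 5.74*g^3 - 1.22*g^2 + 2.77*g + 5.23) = -1.34*g^6 - 8.5*g^5 - 6.63*g^4 + 9.65*g^3 - 6.91*g^2 + 5.02*g + 9.16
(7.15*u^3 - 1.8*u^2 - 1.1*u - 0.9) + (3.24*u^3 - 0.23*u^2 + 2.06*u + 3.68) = 10.39*u^3 - 2.03*u^2 + 0.96*u + 2.78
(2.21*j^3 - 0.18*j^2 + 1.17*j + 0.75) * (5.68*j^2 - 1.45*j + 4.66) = 12.5528*j^5 - 4.2269*j^4 + 17.2052*j^3 + 1.7247*j^2 + 4.3647*j + 3.495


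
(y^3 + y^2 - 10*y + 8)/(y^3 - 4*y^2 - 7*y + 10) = (y^2 + 2*y - 8)/(y^2 - 3*y - 10)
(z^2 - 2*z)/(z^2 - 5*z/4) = 4*(z - 2)/(4*z - 5)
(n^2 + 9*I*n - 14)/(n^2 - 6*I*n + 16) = (n + 7*I)/(n - 8*I)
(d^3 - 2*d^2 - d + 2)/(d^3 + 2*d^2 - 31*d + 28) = (d^2 - d - 2)/(d^2 + 3*d - 28)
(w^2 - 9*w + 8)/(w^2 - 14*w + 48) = (w - 1)/(w - 6)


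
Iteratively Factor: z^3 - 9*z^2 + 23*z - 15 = (z - 3)*(z^2 - 6*z + 5) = (z - 5)*(z - 3)*(z - 1)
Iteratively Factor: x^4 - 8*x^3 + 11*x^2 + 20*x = (x + 1)*(x^3 - 9*x^2 + 20*x) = (x - 4)*(x + 1)*(x^2 - 5*x) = (x - 5)*(x - 4)*(x + 1)*(x)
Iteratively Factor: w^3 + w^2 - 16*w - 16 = (w + 4)*(w^2 - 3*w - 4) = (w + 1)*(w + 4)*(w - 4)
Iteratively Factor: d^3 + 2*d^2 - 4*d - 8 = (d - 2)*(d^2 + 4*d + 4) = (d - 2)*(d + 2)*(d + 2)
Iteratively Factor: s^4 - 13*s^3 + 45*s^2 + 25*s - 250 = (s + 2)*(s^3 - 15*s^2 + 75*s - 125) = (s - 5)*(s + 2)*(s^2 - 10*s + 25) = (s - 5)^2*(s + 2)*(s - 5)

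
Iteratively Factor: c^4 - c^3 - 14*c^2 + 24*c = (c + 4)*(c^3 - 5*c^2 + 6*c) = c*(c + 4)*(c^2 - 5*c + 6) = c*(c - 2)*(c + 4)*(c - 3)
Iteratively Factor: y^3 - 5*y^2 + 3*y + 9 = (y + 1)*(y^2 - 6*y + 9) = (y - 3)*(y + 1)*(y - 3)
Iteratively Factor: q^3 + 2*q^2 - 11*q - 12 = (q + 4)*(q^2 - 2*q - 3) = (q + 1)*(q + 4)*(q - 3)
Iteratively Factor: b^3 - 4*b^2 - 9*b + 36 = (b + 3)*(b^2 - 7*b + 12) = (b - 4)*(b + 3)*(b - 3)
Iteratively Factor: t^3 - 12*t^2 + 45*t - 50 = (t - 5)*(t^2 - 7*t + 10) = (t - 5)*(t - 2)*(t - 5)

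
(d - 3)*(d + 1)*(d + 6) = d^3 + 4*d^2 - 15*d - 18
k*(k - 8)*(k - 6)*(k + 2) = k^4 - 12*k^3 + 20*k^2 + 96*k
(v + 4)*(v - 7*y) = v^2 - 7*v*y + 4*v - 28*y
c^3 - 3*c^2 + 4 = (c - 2)^2*(c + 1)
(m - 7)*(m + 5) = m^2 - 2*m - 35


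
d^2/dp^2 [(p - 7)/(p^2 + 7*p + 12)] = 2*(-3*p*(p^2 + 7*p + 12) + (p - 7)*(2*p + 7)^2)/(p^2 + 7*p + 12)^3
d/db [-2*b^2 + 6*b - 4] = 6 - 4*b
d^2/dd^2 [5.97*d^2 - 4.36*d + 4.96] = 11.9400000000000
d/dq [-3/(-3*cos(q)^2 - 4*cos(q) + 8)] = 6*(3*cos(q) + 2)*sin(q)/(3*cos(q)^2 + 4*cos(q) - 8)^2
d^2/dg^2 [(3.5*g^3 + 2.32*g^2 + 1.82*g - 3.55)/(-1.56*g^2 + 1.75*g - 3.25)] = (-1.4210854715202e-14*g^5 - 7.473004*g^3 + 241.84758*g^2 - 224.5971*g - 83.96575)/(3.796416*g^6 - 12.7764*g^5 + 38.0601*g^4 - 58.594375*g^3 + 79.291875*g^2 - 55.453125*g + 34.328125)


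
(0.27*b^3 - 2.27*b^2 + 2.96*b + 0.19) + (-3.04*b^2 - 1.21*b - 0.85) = 0.27*b^3 - 5.31*b^2 + 1.75*b - 0.66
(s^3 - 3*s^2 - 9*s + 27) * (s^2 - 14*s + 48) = s^5 - 17*s^4 + 81*s^3 + 9*s^2 - 810*s + 1296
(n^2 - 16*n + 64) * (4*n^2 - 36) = 4*n^4 - 64*n^3 + 220*n^2 + 576*n - 2304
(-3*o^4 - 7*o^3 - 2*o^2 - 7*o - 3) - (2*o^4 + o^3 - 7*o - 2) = -5*o^4 - 8*o^3 - 2*o^2 - 1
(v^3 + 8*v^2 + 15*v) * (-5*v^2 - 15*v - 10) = -5*v^5 - 55*v^4 - 205*v^3 - 305*v^2 - 150*v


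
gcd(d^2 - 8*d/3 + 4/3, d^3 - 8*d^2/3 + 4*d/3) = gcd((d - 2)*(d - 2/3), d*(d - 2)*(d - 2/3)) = d^2 - 8*d/3 + 4/3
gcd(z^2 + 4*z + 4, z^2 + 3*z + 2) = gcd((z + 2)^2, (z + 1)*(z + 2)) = z + 2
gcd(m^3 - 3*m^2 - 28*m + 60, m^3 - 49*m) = 1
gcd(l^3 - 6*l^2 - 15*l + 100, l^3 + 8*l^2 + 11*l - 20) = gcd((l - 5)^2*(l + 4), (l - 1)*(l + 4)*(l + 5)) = l + 4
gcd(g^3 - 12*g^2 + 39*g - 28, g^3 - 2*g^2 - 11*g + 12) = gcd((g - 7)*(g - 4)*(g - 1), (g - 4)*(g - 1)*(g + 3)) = g^2 - 5*g + 4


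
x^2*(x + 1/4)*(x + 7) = x^4 + 29*x^3/4 + 7*x^2/4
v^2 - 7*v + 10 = (v - 5)*(v - 2)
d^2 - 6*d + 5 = (d - 5)*(d - 1)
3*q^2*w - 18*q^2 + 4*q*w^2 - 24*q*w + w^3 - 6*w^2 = (q + w)*(3*q + w)*(w - 6)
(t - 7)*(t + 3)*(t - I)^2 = t^4 - 4*t^3 - 2*I*t^3 - 22*t^2 + 8*I*t^2 + 4*t + 42*I*t + 21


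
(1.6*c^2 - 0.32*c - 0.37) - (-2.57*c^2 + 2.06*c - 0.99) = 4.17*c^2 - 2.38*c + 0.62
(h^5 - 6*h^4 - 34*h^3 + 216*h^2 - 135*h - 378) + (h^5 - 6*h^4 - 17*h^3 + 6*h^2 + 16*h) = 2*h^5 - 12*h^4 - 51*h^3 + 222*h^2 - 119*h - 378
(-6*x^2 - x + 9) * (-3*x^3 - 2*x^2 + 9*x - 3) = 18*x^5 + 15*x^4 - 79*x^3 - 9*x^2 + 84*x - 27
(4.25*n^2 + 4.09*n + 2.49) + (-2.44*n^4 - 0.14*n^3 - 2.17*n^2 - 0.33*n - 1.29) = -2.44*n^4 - 0.14*n^3 + 2.08*n^2 + 3.76*n + 1.2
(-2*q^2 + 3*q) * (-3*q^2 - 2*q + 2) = 6*q^4 - 5*q^3 - 10*q^2 + 6*q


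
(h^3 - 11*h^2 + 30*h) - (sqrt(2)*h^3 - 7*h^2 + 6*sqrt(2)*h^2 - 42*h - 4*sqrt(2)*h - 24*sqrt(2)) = -sqrt(2)*h^3 + h^3 - 6*sqrt(2)*h^2 - 4*h^2 + 4*sqrt(2)*h + 72*h + 24*sqrt(2)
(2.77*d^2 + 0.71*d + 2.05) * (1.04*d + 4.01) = 2.8808*d^3 + 11.8461*d^2 + 4.9791*d + 8.2205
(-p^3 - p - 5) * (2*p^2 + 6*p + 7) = -2*p^5 - 6*p^4 - 9*p^3 - 16*p^2 - 37*p - 35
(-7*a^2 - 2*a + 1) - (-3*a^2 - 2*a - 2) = 3 - 4*a^2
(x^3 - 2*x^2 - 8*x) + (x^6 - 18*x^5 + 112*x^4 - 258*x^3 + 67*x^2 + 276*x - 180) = x^6 - 18*x^5 + 112*x^4 - 257*x^3 + 65*x^2 + 268*x - 180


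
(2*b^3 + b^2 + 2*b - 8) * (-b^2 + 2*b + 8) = -2*b^5 + 3*b^4 + 16*b^3 + 20*b^2 - 64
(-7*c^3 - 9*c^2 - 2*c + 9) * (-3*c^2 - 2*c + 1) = 21*c^5 + 41*c^4 + 17*c^3 - 32*c^2 - 20*c + 9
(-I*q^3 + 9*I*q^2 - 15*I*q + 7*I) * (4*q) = -4*I*q^4 + 36*I*q^3 - 60*I*q^2 + 28*I*q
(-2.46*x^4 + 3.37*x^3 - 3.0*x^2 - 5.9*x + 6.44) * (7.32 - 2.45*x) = 6.027*x^5 - 26.2637*x^4 + 32.0184*x^3 - 7.505*x^2 - 58.966*x + 47.1408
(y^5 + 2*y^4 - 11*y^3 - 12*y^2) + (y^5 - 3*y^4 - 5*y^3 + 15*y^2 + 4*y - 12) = 2*y^5 - y^4 - 16*y^3 + 3*y^2 + 4*y - 12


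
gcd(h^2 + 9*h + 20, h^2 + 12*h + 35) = h + 5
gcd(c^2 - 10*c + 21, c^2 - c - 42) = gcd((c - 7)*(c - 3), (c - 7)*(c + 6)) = c - 7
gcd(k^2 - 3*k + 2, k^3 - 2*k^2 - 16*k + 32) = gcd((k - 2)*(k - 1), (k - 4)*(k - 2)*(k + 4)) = k - 2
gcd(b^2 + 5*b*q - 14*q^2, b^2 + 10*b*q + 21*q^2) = b + 7*q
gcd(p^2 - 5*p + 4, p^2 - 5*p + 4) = p^2 - 5*p + 4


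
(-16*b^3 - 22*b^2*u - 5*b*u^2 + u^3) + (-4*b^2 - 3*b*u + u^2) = -16*b^3 - 22*b^2*u - 4*b^2 - 5*b*u^2 - 3*b*u + u^3 + u^2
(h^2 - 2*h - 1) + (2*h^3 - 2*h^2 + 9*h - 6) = 2*h^3 - h^2 + 7*h - 7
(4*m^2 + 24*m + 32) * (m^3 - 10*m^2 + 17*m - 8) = 4*m^5 - 16*m^4 - 140*m^3 + 56*m^2 + 352*m - 256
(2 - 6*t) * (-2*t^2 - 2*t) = 12*t^3 + 8*t^2 - 4*t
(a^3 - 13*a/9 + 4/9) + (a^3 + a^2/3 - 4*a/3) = 2*a^3 + a^2/3 - 25*a/9 + 4/9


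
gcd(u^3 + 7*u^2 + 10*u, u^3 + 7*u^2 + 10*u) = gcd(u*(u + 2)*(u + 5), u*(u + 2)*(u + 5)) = u^3 + 7*u^2 + 10*u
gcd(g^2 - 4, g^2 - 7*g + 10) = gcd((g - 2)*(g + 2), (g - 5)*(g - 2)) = g - 2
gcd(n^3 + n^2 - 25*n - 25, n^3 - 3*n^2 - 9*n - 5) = n^2 - 4*n - 5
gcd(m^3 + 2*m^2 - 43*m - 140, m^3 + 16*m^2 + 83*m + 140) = m^2 + 9*m + 20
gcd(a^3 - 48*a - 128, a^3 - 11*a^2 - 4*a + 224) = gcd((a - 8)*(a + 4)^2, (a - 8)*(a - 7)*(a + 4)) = a^2 - 4*a - 32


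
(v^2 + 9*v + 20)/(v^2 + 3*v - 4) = (v + 5)/(v - 1)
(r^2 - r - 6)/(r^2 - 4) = (r - 3)/(r - 2)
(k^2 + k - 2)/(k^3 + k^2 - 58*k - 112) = (k - 1)/(k^2 - k - 56)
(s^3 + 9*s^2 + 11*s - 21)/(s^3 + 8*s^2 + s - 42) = (s - 1)/(s - 2)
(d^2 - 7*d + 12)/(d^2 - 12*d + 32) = (d - 3)/(d - 8)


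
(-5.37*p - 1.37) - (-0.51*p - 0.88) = -4.86*p - 0.49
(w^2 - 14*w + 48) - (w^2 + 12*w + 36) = 12 - 26*w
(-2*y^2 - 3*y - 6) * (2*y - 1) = -4*y^3 - 4*y^2 - 9*y + 6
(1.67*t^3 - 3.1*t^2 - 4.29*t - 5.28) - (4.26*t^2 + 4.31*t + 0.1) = 1.67*t^3 - 7.36*t^2 - 8.6*t - 5.38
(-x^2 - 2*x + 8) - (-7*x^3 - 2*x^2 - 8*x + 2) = 7*x^3 + x^2 + 6*x + 6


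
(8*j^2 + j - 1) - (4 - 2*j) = 8*j^2 + 3*j - 5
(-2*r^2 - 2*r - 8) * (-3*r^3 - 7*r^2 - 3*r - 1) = 6*r^5 + 20*r^4 + 44*r^3 + 64*r^2 + 26*r + 8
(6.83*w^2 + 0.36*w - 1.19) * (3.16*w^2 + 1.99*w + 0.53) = 21.5828*w^4 + 14.7293*w^3 + 0.5759*w^2 - 2.1773*w - 0.6307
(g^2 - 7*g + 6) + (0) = g^2 - 7*g + 6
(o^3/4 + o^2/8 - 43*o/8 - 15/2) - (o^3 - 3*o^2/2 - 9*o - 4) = -3*o^3/4 + 13*o^2/8 + 29*o/8 - 7/2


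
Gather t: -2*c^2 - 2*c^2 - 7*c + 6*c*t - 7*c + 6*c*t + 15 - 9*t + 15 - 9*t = -4*c^2 - 14*c + t*(12*c - 18) + 30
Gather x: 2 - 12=-10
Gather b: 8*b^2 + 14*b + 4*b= 8*b^2 + 18*b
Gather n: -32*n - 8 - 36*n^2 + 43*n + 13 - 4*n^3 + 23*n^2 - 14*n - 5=-4*n^3 - 13*n^2 - 3*n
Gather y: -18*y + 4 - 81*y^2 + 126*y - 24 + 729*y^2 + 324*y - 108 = 648*y^2 + 432*y - 128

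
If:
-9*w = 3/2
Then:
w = -1/6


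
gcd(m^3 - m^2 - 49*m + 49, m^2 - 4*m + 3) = m - 1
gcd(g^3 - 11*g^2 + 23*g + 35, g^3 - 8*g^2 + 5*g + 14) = g^2 - 6*g - 7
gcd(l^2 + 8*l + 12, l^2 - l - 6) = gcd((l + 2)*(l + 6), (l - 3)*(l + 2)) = l + 2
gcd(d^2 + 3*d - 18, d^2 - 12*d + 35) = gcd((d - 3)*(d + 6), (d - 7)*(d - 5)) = 1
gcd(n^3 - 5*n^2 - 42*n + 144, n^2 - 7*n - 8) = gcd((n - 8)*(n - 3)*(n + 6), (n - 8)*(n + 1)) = n - 8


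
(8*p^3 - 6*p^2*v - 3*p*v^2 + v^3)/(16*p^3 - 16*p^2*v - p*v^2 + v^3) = (2*p + v)/(4*p + v)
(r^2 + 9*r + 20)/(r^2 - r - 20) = (r + 5)/(r - 5)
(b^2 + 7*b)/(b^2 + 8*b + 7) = b/(b + 1)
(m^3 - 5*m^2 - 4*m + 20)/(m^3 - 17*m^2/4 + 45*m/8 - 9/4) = 8*(m^2 - 3*m - 10)/(8*m^2 - 18*m + 9)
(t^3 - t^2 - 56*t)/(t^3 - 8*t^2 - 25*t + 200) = t*(t + 7)/(t^2 - 25)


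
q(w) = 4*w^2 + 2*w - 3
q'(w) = 8*w + 2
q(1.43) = 8.04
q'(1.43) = 13.44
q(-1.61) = 4.15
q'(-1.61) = -10.88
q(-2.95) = 25.91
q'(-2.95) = -21.60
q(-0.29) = -3.24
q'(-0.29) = -0.32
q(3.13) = 42.45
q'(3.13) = 27.04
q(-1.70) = 5.16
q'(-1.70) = -11.60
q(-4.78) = 78.83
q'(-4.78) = -36.24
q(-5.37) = 101.61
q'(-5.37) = -40.96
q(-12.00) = 549.00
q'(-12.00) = -94.00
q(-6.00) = 129.00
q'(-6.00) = -46.00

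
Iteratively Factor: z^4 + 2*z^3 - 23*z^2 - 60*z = (z + 3)*(z^3 - z^2 - 20*z) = (z + 3)*(z + 4)*(z^2 - 5*z) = z*(z + 3)*(z + 4)*(z - 5)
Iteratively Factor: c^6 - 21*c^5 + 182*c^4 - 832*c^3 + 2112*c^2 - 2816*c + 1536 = (c - 4)*(c^5 - 17*c^4 + 114*c^3 - 376*c^2 + 608*c - 384) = (c - 4)*(c - 2)*(c^4 - 15*c^3 + 84*c^2 - 208*c + 192) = (c - 4)*(c - 3)*(c - 2)*(c^3 - 12*c^2 + 48*c - 64) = (c - 4)^2*(c - 3)*(c - 2)*(c^2 - 8*c + 16) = (c - 4)^3*(c - 3)*(c - 2)*(c - 4)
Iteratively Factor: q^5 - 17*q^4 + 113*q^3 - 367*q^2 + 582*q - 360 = (q - 3)*(q^4 - 14*q^3 + 71*q^2 - 154*q + 120) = (q - 5)*(q - 3)*(q^3 - 9*q^2 + 26*q - 24) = (q - 5)*(q - 3)*(q - 2)*(q^2 - 7*q + 12) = (q - 5)*(q - 4)*(q - 3)*(q - 2)*(q - 3)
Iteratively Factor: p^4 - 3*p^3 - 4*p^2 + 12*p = (p - 3)*(p^3 - 4*p) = (p - 3)*(p + 2)*(p^2 - 2*p) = (p - 3)*(p - 2)*(p + 2)*(p)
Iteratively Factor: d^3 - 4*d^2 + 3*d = (d - 1)*(d^2 - 3*d) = (d - 3)*(d - 1)*(d)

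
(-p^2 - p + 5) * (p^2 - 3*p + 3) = -p^4 + 2*p^3 + 5*p^2 - 18*p + 15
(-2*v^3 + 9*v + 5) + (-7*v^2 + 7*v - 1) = -2*v^3 - 7*v^2 + 16*v + 4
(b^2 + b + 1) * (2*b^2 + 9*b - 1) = 2*b^4 + 11*b^3 + 10*b^2 + 8*b - 1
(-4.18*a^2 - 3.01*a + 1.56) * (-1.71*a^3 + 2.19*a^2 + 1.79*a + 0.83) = 7.1478*a^5 - 4.0071*a^4 - 16.7417*a^3 - 5.4409*a^2 + 0.294100000000001*a + 1.2948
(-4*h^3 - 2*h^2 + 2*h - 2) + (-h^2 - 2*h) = -4*h^3 - 3*h^2 - 2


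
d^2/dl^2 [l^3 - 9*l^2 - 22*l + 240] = 6*l - 18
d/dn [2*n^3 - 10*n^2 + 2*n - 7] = 6*n^2 - 20*n + 2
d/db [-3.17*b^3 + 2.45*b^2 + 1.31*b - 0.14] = -9.51*b^2 + 4.9*b + 1.31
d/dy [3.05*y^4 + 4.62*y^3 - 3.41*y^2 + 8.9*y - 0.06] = 12.2*y^3 + 13.86*y^2 - 6.82*y + 8.9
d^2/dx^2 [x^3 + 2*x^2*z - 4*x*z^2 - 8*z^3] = 6*x + 4*z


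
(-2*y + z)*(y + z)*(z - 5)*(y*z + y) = -2*y^3*z^2 + 8*y^3*z + 10*y^3 - y^2*z^3 + 4*y^2*z^2 + 5*y^2*z + y*z^4 - 4*y*z^3 - 5*y*z^2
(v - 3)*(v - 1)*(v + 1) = v^3 - 3*v^2 - v + 3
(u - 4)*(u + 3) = u^2 - u - 12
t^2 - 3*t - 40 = (t - 8)*(t + 5)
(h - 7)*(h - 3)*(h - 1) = h^3 - 11*h^2 + 31*h - 21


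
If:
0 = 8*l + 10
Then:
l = -5/4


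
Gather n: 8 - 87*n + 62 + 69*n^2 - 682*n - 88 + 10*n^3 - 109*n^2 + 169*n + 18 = 10*n^3 - 40*n^2 - 600*n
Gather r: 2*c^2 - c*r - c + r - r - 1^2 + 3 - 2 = 2*c^2 - c*r - c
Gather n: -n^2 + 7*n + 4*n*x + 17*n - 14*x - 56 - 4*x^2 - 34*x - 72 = -n^2 + n*(4*x + 24) - 4*x^2 - 48*x - 128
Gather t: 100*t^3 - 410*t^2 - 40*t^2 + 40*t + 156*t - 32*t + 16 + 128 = 100*t^3 - 450*t^2 + 164*t + 144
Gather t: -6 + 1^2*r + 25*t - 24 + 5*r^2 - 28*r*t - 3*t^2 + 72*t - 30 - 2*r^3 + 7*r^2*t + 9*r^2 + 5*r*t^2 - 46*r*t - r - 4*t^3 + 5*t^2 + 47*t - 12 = -2*r^3 + 14*r^2 - 4*t^3 + t^2*(5*r + 2) + t*(7*r^2 - 74*r + 144) - 72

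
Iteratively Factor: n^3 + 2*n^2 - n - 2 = (n + 1)*(n^2 + n - 2) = (n + 1)*(n + 2)*(n - 1)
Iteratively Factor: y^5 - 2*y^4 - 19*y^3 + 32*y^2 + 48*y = (y + 1)*(y^4 - 3*y^3 - 16*y^2 + 48*y) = (y + 1)*(y + 4)*(y^3 - 7*y^2 + 12*y) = (y - 3)*(y + 1)*(y + 4)*(y^2 - 4*y) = (y - 4)*(y - 3)*(y + 1)*(y + 4)*(y)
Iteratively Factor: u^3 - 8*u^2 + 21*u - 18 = (u - 3)*(u^2 - 5*u + 6) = (u - 3)^2*(u - 2)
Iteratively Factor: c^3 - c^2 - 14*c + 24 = (c - 3)*(c^2 + 2*c - 8) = (c - 3)*(c - 2)*(c + 4)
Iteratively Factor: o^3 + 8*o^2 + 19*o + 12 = (o + 4)*(o^2 + 4*o + 3) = (o + 1)*(o + 4)*(o + 3)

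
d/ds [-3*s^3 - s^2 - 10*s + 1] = -9*s^2 - 2*s - 10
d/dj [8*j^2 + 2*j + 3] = 16*j + 2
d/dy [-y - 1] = -1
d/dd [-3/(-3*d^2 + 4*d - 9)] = 6*(2 - 3*d)/(3*d^2 - 4*d + 9)^2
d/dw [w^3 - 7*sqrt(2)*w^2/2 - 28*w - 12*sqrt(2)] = 3*w^2 - 7*sqrt(2)*w - 28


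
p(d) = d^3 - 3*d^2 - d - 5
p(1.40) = -9.54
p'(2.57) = 3.39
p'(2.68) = 4.47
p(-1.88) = -20.37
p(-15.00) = -4040.00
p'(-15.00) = 764.00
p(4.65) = 26.03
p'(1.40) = -3.52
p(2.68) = -9.98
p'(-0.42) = 2.05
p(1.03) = -8.12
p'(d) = 3*d^2 - 6*d - 1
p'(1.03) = -4.00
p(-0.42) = -5.18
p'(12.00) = 359.00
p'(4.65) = 35.97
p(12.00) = 1279.00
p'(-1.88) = 20.88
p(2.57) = -10.41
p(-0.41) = -5.16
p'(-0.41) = 1.96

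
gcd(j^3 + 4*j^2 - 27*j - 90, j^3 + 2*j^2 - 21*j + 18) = j + 6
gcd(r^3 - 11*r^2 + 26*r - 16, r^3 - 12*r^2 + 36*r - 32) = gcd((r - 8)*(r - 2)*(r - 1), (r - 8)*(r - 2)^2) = r^2 - 10*r + 16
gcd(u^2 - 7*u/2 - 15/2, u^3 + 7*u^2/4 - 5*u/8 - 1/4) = 1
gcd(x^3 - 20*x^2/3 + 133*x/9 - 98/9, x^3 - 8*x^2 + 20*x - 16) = x - 2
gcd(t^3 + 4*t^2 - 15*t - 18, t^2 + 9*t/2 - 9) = t + 6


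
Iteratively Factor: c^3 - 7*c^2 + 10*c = (c)*(c^2 - 7*c + 10) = c*(c - 2)*(c - 5)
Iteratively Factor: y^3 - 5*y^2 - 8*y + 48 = (y - 4)*(y^2 - y - 12) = (y - 4)^2*(y + 3)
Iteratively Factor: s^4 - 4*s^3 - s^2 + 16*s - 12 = (s - 3)*(s^3 - s^2 - 4*s + 4) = (s - 3)*(s - 2)*(s^2 + s - 2) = (s - 3)*(s - 2)*(s - 1)*(s + 2)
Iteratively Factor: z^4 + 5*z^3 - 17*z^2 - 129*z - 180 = (z - 5)*(z^3 + 10*z^2 + 33*z + 36) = (z - 5)*(z + 4)*(z^2 + 6*z + 9) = (z - 5)*(z + 3)*(z + 4)*(z + 3)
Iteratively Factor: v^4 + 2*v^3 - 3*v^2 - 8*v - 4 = (v + 1)*(v^3 + v^2 - 4*v - 4) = (v + 1)^2*(v^2 - 4) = (v - 2)*(v + 1)^2*(v + 2)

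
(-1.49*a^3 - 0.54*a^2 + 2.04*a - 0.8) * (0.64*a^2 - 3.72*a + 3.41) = -0.9536*a^5 + 5.1972*a^4 - 1.7665*a^3 - 9.9422*a^2 + 9.9324*a - 2.728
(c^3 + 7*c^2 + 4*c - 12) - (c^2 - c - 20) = c^3 + 6*c^2 + 5*c + 8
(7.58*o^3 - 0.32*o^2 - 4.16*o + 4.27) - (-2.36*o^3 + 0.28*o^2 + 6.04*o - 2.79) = 9.94*o^3 - 0.6*o^2 - 10.2*o + 7.06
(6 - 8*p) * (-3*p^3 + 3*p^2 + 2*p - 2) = 24*p^4 - 42*p^3 + 2*p^2 + 28*p - 12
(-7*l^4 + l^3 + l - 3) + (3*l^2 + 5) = -7*l^4 + l^3 + 3*l^2 + l + 2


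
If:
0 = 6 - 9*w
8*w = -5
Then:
No Solution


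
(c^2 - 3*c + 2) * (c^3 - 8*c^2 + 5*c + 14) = c^5 - 11*c^4 + 31*c^3 - 17*c^2 - 32*c + 28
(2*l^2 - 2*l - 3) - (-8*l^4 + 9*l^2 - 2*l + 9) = 8*l^4 - 7*l^2 - 12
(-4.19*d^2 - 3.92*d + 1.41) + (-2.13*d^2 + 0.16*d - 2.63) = -6.32*d^2 - 3.76*d - 1.22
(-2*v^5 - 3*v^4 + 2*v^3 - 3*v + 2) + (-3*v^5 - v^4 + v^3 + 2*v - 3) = -5*v^5 - 4*v^4 + 3*v^3 - v - 1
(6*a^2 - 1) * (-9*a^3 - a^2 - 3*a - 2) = -54*a^5 - 6*a^4 - 9*a^3 - 11*a^2 + 3*a + 2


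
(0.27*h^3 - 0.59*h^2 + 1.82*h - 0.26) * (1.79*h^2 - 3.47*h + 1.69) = 0.4833*h^5 - 1.993*h^4 + 5.7614*h^3 - 7.7779*h^2 + 3.978*h - 0.4394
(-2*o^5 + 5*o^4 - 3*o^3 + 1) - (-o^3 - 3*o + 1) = -2*o^5 + 5*o^4 - 2*o^3 + 3*o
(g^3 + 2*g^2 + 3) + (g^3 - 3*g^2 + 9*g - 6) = 2*g^3 - g^2 + 9*g - 3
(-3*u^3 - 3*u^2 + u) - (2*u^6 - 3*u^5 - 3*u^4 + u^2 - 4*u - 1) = -2*u^6 + 3*u^5 + 3*u^4 - 3*u^3 - 4*u^2 + 5*u + 1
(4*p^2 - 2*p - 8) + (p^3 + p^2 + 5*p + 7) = p^3 + 5*p^2 + 3*p - 1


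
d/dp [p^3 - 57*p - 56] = 3*p^2 - 57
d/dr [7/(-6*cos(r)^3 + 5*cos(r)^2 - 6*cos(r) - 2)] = 14*(-9*cos(r)^2 + 5*cos(r) - 3)*sin(r)/(6*cos(r)^3 - 5*cos(r)^2 + 6*cos(r) + 2)^2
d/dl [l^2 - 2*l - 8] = 2*l - 2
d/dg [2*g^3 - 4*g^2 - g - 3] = 6*g^2 - 8*g - 1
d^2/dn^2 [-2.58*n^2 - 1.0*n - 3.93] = -5.16000000000000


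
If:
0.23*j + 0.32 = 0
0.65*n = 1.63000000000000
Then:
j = -1.39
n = 2.51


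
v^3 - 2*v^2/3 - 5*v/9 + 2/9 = (v - 1)*(v - 1/3)*(v + 2/3)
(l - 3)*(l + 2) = l^2 - l - 6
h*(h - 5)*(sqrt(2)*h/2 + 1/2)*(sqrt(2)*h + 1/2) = h^4 - 5*h^3 + 3*sqrt(2)*h^3/4 - 15*sqrt(2)*h^2/4 + h^2/4 - 5*h/4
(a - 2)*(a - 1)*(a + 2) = a^3 - a^2 - 4*a + 4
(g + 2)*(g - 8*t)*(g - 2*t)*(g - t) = g^4 - 11*g^3*t + 2*g^3 + 26*g^2*t^2 - 22*g^2*t - 16*g*t^3 + 52*g*t^2 - 32*t^3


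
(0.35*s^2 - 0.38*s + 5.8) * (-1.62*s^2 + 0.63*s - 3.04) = -0.567*s^4 + 0.8361*s^3 - 10.6994*s^2 + 4.8092*s - 17.632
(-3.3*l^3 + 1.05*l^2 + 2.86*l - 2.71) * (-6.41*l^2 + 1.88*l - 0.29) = 21.153*l^5 - 12.9345*l^4 - 15.4016*l^3 + 22.4434*l^2 - 5.9242*l + 0.7859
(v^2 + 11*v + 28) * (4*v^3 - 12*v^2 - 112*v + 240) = 4*v^5 + 32*v^4 - 132*v^3 - 1328*v^2 - 496*v + 6720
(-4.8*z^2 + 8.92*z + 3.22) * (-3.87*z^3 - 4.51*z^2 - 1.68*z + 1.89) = 18.576*z^5 - 12.8724*z^4 - 44.6266*z^3 - 38.5798*z^2 + 11.4492*z + 6.0858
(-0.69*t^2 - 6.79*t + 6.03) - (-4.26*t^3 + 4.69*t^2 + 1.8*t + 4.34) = 4.26*t^3 - 5.38*t^2 - 8.59*t + 1.69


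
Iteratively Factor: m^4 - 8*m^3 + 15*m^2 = (m - 5)*(m^3 - 3*m^2) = m*(m - 5)*(m^2 - 3*m) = m^2*(m - 5)*(m - 3)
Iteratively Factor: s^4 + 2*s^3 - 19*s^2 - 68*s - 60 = (s - 5)*(s^3 + 7*s^2 + 16*s + 12) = (s - 5)*(s + 2)*(s^2 + 5*s + 6) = (s - 5)*(s + 2)*(s + 3)*(s + 2)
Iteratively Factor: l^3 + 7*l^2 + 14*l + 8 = (l + 2)*(l^2 + 5*l + 4) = (l + 1)*(l + 2)*(l + 4)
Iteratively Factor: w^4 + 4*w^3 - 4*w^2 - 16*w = (w)*(w^3 + 4*w^2 - 4*w - 16) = w*(w - 2)*(w^2 + 6*w + 8) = w*(w - 2)*(w + 4)*(w + 2)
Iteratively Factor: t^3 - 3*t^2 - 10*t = (t - 5)*(t^2 + 2*t) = (t - 5)*(t + 2)*(t)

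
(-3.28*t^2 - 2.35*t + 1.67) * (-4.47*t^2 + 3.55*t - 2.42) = 14.6616*t^4 - 1.1395*t^3 - 7.8698*t^2 + 11.6155*t - 4.0414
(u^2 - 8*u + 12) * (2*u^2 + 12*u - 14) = 2*u^4 - 4*u^3 - 86*u^2 + 256*u - 168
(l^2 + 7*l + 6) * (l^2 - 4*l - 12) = l^4 + 3*l^3 - 34*l^2 - 108*l - 72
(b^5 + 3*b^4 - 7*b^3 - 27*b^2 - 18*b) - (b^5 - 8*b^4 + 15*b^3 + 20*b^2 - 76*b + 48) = 11*b^4 - 22*b^3 - 47*b^2 + 58*b - 48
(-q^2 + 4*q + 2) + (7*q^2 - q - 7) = 6*q^2 + 3*q - 5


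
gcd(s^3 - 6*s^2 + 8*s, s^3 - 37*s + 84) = s - 4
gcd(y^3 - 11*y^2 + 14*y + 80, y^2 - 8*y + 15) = y - 5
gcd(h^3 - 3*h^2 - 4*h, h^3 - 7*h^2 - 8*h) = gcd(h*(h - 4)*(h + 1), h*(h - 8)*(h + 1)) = h^2 + h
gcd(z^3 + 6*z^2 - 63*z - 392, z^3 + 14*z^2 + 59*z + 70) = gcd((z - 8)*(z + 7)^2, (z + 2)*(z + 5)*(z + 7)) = z + 7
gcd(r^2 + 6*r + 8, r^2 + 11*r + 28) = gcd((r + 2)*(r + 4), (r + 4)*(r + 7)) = r + 4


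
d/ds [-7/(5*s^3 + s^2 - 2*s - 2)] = 7*(15*s^2 + 2*s - 2)/(5*s^3 + s^2 - 2*s - 2)^2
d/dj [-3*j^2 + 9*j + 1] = 9 - 6*j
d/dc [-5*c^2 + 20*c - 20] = 20 - 10*c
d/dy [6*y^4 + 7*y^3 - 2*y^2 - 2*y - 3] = 24*y^3 + 21*y^2 - 4*y - 2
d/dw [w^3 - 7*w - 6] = 3*w^2 - 7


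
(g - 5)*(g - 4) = g^2 - 9*g + 20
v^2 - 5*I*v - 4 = (v - 4*I)*(v - I)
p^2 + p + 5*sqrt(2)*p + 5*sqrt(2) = (p + 1)*(p + 5*sqrt(2))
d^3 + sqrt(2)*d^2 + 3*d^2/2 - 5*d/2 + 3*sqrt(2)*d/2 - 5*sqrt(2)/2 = (d - 1)*(d + 5/2)*(d + sqrt(2))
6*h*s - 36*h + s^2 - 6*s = (6*h + s)*(s - 6)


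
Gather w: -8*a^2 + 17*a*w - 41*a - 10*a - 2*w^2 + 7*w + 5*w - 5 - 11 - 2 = -8*a^2 - 51*a - 2*w^2 + w*(17*a + 12) - 18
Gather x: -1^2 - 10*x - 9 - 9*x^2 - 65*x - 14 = -9*x^2 - 75*x - 24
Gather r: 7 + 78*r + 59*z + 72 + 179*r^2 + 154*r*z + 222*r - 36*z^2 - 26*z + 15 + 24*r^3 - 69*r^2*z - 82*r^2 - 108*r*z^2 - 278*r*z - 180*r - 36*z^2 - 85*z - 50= 24*r^3 + r^2*(97 - 69*z) + r*(-108*z^2 - 124*z + 120) - 72*z^2 - 52*z + 44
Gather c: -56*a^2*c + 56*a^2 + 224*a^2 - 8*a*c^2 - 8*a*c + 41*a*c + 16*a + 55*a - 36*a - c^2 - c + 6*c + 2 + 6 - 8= 280*a^2 + 35*a + c^2*(-8*a - 1) + c*(-56*a^2 + 33*a + 5)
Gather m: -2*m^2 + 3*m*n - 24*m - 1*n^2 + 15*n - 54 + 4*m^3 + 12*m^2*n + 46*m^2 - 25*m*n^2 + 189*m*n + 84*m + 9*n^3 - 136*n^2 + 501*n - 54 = 4*m^3 + m^2*(12*n + 44) + m*(-25*n^2 + 192*n + 60) + 9*n^3 - 137*n^2 + 516*n - 108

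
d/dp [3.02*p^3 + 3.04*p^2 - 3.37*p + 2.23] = 9.06*p^2 + 6.08*p - 3.37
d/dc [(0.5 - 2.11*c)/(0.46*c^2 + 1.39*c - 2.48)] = (0.9706*c^2 - 0.46*c + 4.5378)/(0.2116*c^4 + 1.2788*c^3 - 0.3495*c^2 - 6.8944*c + 6.1504)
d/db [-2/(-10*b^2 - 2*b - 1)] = 4*(-10*b - 1)/(10*b^2 + 2*b + 1)^2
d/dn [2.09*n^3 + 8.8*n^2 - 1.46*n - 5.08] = 6.27*n^2 + 17.6*n - 1.46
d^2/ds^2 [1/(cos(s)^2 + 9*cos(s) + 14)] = (-4*sin(s)^4 + 27*sin(s)^2 + 639*cos(s)/4 - 27*cos(3*s)/4 + 111)/((cos(s) + 2)^3*(cos(s) + 7)^3)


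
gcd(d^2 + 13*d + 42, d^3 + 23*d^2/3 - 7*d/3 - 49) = d + 7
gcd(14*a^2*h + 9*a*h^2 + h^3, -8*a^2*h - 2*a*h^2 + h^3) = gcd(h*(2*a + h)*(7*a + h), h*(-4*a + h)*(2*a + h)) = 2*a*h + h^2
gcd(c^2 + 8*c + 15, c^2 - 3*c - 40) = c + 5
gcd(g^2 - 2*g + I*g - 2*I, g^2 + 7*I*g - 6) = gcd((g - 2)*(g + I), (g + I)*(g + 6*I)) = g + I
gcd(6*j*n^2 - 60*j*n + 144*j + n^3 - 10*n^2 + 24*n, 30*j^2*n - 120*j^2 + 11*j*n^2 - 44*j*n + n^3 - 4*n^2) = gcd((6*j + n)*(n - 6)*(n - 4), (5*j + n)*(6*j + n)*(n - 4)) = 6*j*n - 24*j + n^2 - 4*n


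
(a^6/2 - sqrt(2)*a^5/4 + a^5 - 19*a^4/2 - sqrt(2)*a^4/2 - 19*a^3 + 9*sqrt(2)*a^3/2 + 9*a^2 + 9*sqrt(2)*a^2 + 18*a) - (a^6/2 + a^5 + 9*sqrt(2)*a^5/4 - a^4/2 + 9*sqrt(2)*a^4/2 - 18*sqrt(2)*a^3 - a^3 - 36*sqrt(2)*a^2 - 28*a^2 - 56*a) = -5*sqrt(2)*a^5/2 - 9*a^4 - 5*sqrt(2)*a^4 - 18*a^3 + 45*sqrt(2)*a^3/2 + 37*a^2 + 45*sqrt(2)*a^2 + 74*a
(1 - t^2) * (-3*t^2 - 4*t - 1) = 3*t^4 + 4*t^3 - 2*t^2 - 4*t - 1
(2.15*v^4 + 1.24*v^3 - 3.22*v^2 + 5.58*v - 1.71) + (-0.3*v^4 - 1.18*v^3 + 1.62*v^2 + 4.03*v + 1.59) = 1.85*v^4 + 0.0600000000000001*v^3 - 1.6*v^2 + 9.61*v - 0.12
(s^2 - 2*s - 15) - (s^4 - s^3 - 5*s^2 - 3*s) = -s^4 + s^3 + 6*s^2 + s - 15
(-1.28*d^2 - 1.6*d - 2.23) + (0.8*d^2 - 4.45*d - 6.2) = -0.48*d^2 - 6.05*d - 8.43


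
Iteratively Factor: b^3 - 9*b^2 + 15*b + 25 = (b + 1)*(b^2 - 10*b + 25) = (b - 5)*(b + 1)*(b - 5)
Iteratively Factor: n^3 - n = (n)*(n^2 - 1) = n*(n + 1)*(n - 1)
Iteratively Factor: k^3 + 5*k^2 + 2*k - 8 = (k - 1)*(k^2 + 6*k + 8) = (k - 1)*(k + 4)*(k + 2)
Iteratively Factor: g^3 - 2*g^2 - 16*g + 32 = (g - 4)*(g^2 + 2*g - 8) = (g - 4)*(g + 4)*(g - 2)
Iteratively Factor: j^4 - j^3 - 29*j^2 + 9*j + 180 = (j - 5)*(j^3 + 4*j^2 - 9*j - 36) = (j - 5)*(j - 3)*(j^2 + 7*j + 12) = (j - 5)*(j - 3)*(j + 3)*(j + 4)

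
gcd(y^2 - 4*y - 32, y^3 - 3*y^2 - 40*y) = y - 8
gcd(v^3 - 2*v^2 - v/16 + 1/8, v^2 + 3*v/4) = 1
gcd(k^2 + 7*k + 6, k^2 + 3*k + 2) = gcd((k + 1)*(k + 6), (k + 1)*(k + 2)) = k + 1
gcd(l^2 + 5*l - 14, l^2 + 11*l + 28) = l + 7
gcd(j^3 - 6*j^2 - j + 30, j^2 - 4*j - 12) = j + 2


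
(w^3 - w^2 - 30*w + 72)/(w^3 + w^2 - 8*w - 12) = (w^2 + 2*w - 24)/(w^2 + 4*w + 4)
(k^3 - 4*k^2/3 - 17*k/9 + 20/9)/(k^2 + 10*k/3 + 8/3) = (3*k^2 - 8*k + 5)/(3*(k + 2))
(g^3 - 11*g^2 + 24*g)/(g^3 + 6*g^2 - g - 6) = g*(g^2 - 11*g + 24)/(g^3 + 6*g^2 - g - 6)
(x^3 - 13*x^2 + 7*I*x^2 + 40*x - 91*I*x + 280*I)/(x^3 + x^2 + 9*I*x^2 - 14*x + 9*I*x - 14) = (x^2 - 13*x + 40)/(x^2 + x*(1 + 2*I) + 2*I)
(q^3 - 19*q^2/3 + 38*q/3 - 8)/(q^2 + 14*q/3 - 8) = (q^2 - 5*q + 6)/(q + 6)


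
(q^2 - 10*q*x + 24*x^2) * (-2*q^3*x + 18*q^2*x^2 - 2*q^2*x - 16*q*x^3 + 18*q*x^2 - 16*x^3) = -2*q^5*x + 38*q^4*x^2 - 2*q^4*x - 244*q^3*x^3 + 38*q^3*x^2 + 592*q^2*x^4 - 244*q^2*x^3 - 384*q*x^5 + 592*q*x^4 - 384*x^5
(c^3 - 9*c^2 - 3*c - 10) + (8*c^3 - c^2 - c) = 9*c^3 - 10*c^2 - 4*c - 10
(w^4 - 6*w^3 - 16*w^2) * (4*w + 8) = 4*w^5 - 16*w^4 - 112*w^3 - 128*w^2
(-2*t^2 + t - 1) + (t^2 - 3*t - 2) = -t^2 - 2*t - 3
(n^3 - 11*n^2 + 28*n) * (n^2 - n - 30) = n^5 - 12*n^4 + 9*n^3 + 302*n^2 - 840*n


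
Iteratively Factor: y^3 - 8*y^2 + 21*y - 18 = (y - 2)*(y^2 - 6*y + 9) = (y - 3)*(y - 2)*(y - 3)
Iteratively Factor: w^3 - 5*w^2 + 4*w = (w - 4)*(w^2 - w) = (w - 4)*(w - 1)*(w)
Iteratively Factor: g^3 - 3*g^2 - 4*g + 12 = (g - 3)*(g^2 - 4) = (g - 3)*(g + 2)*(g - 2)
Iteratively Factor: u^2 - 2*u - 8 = (u + 2)*(u - 4)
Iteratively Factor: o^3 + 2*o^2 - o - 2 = (o + 2)*(o^2 - 1) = (o + 1)*(o + 2)*(o - 1)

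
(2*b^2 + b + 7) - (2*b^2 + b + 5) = 2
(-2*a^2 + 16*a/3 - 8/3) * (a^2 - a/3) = -2*a^4 + 6*a^3 - 40*a^2/9 + 8*a/9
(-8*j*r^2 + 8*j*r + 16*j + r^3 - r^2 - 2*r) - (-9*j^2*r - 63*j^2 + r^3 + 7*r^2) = 9*j^2*r + 63*j^2 - 8*j*r^2 + 8*j*r + 16*j - 8*r^2 - 2*r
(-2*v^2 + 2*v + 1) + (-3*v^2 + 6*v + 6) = -5*v^2 + 8*v + 7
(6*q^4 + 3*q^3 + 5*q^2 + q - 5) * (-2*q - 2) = -12*q^5 - 18*q^4 - 16*q^3 - 12*q^2 + 8*q + 10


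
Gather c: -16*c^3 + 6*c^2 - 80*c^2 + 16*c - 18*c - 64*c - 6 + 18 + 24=-16*c^3 - 74*c^2 - 66*c + 36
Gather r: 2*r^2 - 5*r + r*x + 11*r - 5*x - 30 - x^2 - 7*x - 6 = 2*r^2 + r*(x + 6) - x^2 - 12*x - 36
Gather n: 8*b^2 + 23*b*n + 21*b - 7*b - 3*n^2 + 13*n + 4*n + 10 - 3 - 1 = 8*b^2 + 14*b - 3*n^2 + n*(23*b + 17) + 6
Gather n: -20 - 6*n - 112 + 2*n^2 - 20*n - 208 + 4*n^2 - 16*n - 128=6*n^2 - 42*n - 468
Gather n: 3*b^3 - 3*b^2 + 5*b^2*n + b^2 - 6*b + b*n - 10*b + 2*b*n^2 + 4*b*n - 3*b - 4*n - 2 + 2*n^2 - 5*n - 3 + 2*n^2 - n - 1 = 3*b^3 - 2*b^2 - 19*b + n^2*(2*b + 4) + n*(5*b^2 + 5*b - 10) - 6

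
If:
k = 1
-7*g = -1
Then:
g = 1/7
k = 1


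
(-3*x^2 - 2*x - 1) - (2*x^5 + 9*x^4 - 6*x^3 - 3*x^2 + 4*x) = -2*x^5 - 9*x^4 + 6*x^3 - 6*x - 1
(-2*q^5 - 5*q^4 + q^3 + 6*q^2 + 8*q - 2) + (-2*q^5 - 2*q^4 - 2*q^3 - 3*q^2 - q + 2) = -4*q^5 - 7*q^4 - q^3 + 3*q^2 + 7*q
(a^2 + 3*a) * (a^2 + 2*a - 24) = a^4 + 5*a^3 - 18*a^2 - 72*a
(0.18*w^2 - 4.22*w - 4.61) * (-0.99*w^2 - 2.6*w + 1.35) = -0.1782*w^4 + 3.7098*w^3 + 15.7789*w^2 + 6.289*w - 6.2235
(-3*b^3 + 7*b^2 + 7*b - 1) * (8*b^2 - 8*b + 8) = -24*b^5 + 80*b^4 - 24*b^3 - 8*b^2 + 64*b - 8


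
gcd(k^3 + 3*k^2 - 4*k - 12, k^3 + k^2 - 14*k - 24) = k^2 + 5*k + 6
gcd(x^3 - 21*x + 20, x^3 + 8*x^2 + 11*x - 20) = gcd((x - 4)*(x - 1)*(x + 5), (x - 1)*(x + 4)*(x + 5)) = x^2 + 4*x - 5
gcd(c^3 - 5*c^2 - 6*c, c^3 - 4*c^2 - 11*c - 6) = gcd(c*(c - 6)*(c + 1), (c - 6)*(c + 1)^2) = c^2 - 5*c - 6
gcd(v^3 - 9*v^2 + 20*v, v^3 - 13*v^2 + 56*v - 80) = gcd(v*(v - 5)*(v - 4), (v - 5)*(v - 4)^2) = v^2 - 9*v + 20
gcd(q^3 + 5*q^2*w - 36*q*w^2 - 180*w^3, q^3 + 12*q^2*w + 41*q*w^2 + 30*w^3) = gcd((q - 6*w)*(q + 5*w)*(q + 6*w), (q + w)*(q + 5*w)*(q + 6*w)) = q^2 + 11*q*w + 30*w^2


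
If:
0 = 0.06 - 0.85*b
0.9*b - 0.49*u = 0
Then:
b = 0.07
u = 0.13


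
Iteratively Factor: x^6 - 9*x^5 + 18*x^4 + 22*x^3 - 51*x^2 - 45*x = (x - 5)*(x^5 - 4*x^4 - 2*x^3 + 12*x^2 + 9*x) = (x - 5)*(x - 3)*(x^4 - x^3 - 5*x^2 - 3*x) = (x - 5)*(x - 3)*(x + 1)*(x^3 - 2*x^2 - 3*x) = x*(x - 5)*(x - 3)*(x + 1)*(x^2 - 2*x - 3) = x*(x - 5)*(x - 3)^2*(x + 1)*(x + 1)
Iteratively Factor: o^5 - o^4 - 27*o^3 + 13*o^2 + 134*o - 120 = (o - 5)*(o^4 + 4*o^3 - 7*o^2 - 22*o + 24) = (o - 5)*(o - 1)*(o^3 + 5*o^2 - 2*o - 24) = (o - 5)*(o - 1)*(o + 4)*(o^2 + o - 6) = (o - 5)*(o - 2)*(o - 1)*(o + 4)*(o + 3)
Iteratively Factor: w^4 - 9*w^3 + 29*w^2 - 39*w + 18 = (w - 1)*(w^3 - 8*w^2 + 21*w - 18) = (w - 3)*(w - 1)*(w^2 - 5*w + 6) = (w - 3)^2*(w - 1)*(w - 2)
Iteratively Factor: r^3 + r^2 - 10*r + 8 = (r + 4)*(r^2 - 3*r + 2) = (r - 2)*(r + 4)*(r - 1)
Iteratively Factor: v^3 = (v)*(v^2) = v^2*(v)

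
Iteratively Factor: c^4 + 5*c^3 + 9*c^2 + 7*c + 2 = (c + 2)*(c^3 + 3*c^2 + 3*c + 1) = (c + 1)*(c + 2)*(c^2 + 2*c + 1) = (c + 1)^2*(c + 2)*(c + 1)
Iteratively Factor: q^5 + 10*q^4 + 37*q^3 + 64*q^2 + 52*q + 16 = (q + 2)*(q^4 + 8*q^3 + 21*q^2 + 22*q + 8) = (q + 1)*(q + 2)*(q^3 + 7*q^2 + 14*q + 8) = (q + 1)*(q + 2)^2*(q^2 + 5*q + 4) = (q + 1)^2*(q + 2)^2*(q + 4)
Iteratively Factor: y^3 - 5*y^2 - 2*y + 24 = (y - 3)*(y^2 - 2*y - 8) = (y - 4)*(y - 3)*(y + 2)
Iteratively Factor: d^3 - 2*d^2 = (d - 2)*(d^2) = d*(d - 2)*(d)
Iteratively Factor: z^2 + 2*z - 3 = (z - 1)*(z + 3)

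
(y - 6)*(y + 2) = y^2 - 4*y - 12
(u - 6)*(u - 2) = u^2 - 8*u + 12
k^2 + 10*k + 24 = (k + 4)*(k + 6)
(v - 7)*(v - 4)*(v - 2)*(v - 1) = v^4 - 14*v^3 + 63*v^2 - 106*v + 56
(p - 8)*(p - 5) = p^2 - 13*p + 40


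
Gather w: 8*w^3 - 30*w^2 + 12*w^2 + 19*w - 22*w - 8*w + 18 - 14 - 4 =8*w^3 - 18*w^2 - 11*w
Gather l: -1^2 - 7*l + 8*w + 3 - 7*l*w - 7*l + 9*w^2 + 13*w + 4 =l*(-7*w - 14) + 9*w^2 + 21*w + 6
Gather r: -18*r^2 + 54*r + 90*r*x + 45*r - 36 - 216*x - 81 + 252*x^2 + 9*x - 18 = -18*r^2 + r*(90*x + 99) + 252*x^2 - 207*x - 135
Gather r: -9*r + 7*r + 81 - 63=18 - 2*r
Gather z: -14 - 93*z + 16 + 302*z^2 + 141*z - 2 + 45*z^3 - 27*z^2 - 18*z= 45*z^3 + 275*z^2 + 30*z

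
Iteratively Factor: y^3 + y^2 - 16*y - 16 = (y - 4)*(y^2 + 5*y + 4) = (y - 4)*(y + 1)*(y + 4)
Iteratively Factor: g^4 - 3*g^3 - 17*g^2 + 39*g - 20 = (g - 5)*(g^3 + 2*g^2 - 7*g + 4) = (g - 5)*(g + 4)*(g^2 - 2*g + 1) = (g - 5)*(g - 1)*(g + 4)*(g - 1)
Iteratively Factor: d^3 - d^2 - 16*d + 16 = (d - 4)*(d^2 + 3*d - 4) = (d - 4)*(d + 4)*(d - 1)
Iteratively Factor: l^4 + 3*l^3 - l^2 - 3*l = (l)*(l^3 + 3*l^2 - l - 3) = l*(l - 1)*(l^2 + 4*l + 3) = l*(l - 1)*(l + 1)*(l + 3)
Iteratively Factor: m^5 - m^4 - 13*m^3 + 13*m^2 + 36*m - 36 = (m + 2)*(m^4 - 3*m^3 - 7*m^2 + 27*m - 18) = (m - 3)*(m + 2)*(m^3 - 7*m + 6) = (m - 3)*(m - 1)*(m + 2)*(m^2 + m - 6) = (m - 3)*(m - 2)*(m - 1)*(m + 2)*(m + 3)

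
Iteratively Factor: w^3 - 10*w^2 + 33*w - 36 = (w - 3)*(w^2 - 7*w + 12) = (w - 3)^2*(w - 4)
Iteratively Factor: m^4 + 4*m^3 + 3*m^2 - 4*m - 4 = (m + 2)*(m^3 + 2*m^2 - m - 2) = (m - 1)*(m + 2)*(m^2 + 3*m + 2) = (m - 1)*(m + 2)^2*(m + 1)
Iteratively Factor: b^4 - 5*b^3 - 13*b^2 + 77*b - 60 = (b - 1)*(b^3 - 4*b^2 - 17*b + 60) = (b - 5)*(b - 1)*(b^2 + b - 12) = (b - 5)*(b - 1)*(b + 4)*(b - 3)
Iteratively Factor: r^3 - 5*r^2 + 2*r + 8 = (r + 1)*(r^2 - 6*r + 8) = (r - 2)*(r + 1)*(r - 4)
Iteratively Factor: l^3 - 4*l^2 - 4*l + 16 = (l + 2)*(l^2 - 6*l + 8) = (l - 2)*(l + 2)*(l - 4)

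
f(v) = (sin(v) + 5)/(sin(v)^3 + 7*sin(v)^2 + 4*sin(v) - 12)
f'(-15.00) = -0.03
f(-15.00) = -0.37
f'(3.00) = 0.33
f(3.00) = -0.46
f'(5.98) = -0.08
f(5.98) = -0.37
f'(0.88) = -3.44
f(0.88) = -1.34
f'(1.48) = -1526.81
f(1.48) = -69.45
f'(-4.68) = 33635.67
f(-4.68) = -544.85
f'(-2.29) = -0.05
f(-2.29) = -0.37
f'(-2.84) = 0.08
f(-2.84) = -0.37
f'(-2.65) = 0.02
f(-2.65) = -0.36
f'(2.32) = 2.69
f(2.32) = -1.16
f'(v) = (sin(v) + 5)*(-3*sin(v)^2*cos(v) - 14*sin(v)*cos(v) - 4*cos(v))/(sin(v)^3 + 7*sin(v)^2 + 4*sin(v) - 12)^2 + cos(v)/(sin(v)^3 + 7*sin(v)^2 + 4*sin(v) - 12)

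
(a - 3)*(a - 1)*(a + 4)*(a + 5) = a^4 + 5*a^3 - 13*a^2 - 53*a + 60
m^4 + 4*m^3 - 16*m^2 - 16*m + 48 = (m - 2)^2*(m + 2)*(m + 6)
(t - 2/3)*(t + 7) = t^2 + 19*t/3 - 14/3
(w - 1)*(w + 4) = w^2 + 3*w - 4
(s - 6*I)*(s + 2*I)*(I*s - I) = I*s^3 + 4*s^2 - I*s^2 - 4*s + 12*I*s - 12*I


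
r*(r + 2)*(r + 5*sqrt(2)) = r^3 + 2*r^2 + 5*sqrt(2)*r^2 + 10*sqrt(2)*r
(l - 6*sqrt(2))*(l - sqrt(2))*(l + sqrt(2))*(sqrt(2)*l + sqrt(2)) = sqrt(2)*l^4 - 12*l^3 + sqrt(2)*l^3 - 12*l^2 - 2*sqrt(2)*l^2 - 2*sqrt(2)*l + 24*l + 24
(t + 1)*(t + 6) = t^2 + 7*t + 6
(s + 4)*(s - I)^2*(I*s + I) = I*s^4 + 2*s^3 + 5*I*s^3 + 10*s^2 + 3*I*s^2 + 8*s - 5*I*s - 4*I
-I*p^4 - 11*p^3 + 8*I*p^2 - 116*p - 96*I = (p - 8*I)*(p - 6*I)*(p + 2*I)*(-I*p + 1)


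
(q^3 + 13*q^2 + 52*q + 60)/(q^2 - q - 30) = (q^2 + 8*q + 12)/(q - 6)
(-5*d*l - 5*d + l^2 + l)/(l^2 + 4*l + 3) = (-5*d + l)/(l + 3)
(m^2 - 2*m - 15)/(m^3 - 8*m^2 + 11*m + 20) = (m + 3)/(m^2 - 3*m - 4)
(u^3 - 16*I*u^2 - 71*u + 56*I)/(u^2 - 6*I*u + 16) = (u^2 - 8*I*u - 7)/(u + 2*I)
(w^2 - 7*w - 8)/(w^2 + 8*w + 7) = (w - 8)/(w + 7)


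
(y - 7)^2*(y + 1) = y^3 - 13*y^2 + 35*y + 49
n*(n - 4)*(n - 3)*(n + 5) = n^4 - 2*n^3 - 23*n^2 + 60*n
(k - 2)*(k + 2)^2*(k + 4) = k^4 + 6*k^3 + 4*k^2 - 24*k - 32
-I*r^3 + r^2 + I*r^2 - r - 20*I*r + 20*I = (r - 4*I)*(r + 5*I)*(-I*r + I)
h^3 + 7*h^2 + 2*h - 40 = (h - 2)*(h + 4)*(h + 5)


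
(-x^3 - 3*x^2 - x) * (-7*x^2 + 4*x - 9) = 7*x^5 + 17*x^4 + 4*x^3 + 23*x^2 + 9*x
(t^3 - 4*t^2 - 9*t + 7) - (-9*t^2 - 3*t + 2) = t^3 + 5*t^2 - 6*t + 5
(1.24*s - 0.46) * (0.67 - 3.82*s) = -4.7368*s^2 + 2.588*s - 0.3082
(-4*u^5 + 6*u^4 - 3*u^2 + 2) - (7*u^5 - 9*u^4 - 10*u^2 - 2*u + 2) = -11*u^5 + 15*u^4 + 7*u^2 + 2*u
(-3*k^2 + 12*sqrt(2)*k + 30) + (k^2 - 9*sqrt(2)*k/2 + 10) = -2*k^2 + 15*sqrt(2)*k/2 + 40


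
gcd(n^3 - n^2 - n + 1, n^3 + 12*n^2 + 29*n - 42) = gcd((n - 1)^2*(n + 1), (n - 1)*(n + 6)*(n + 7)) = n - 1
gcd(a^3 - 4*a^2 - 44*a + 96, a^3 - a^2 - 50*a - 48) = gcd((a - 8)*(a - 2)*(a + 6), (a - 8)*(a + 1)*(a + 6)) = a^2 - 2*a - 48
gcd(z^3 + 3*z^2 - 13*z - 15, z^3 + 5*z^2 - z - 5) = z^2 + 6*z + 5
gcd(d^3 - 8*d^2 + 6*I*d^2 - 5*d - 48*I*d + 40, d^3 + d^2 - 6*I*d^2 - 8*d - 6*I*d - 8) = 1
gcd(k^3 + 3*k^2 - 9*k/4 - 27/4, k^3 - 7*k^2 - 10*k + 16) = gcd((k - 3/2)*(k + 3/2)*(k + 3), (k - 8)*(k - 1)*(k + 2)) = 1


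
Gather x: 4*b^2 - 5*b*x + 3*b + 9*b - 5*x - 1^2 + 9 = 4*b^2 + 12*b + x*(-5*b - 5) + 8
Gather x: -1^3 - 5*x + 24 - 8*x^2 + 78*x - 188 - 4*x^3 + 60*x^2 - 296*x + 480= -4*x^3 + 52*x^2 - 223*x + 315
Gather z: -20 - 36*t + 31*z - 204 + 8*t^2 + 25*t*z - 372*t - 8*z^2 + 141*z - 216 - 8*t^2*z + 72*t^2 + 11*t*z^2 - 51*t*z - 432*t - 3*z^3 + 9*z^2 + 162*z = 80*t^2 - 840*t - 3*z^3 + z^2*(11*t + 1) + z*(-8*t^2 - 26*t + 334) - 440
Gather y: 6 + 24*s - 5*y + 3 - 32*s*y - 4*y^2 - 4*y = 24*s - 4*y^2 + y*(-32*s - 9) + 9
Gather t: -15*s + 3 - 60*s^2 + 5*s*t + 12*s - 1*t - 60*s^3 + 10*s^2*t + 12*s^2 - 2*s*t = -60*s^3 - 48*s^2 - 3*s + t*(10*s^2 + 3*s - 1) + 3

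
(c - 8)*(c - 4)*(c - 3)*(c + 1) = c^4 - 14*c^3 + 53*c^2 - 28*c - 96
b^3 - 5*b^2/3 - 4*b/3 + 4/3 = (b - 2)*(b - 2/3)*(b + 1)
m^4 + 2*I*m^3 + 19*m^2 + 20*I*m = m*(m - 4*I)*(m + I)*(m + 5*I)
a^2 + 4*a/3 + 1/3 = (a + 1/3)*(a + 1)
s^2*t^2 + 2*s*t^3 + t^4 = t^2*(s + t)^2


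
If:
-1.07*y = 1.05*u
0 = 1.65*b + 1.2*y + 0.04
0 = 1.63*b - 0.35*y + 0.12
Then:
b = -0.06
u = -0.05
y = 0.05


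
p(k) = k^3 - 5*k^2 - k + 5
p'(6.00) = 47.00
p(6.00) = 35.00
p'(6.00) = 47.00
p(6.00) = 35.00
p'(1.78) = -9.29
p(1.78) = -6.98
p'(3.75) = 3.69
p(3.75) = -16.33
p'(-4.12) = 91.12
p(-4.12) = -145.69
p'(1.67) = -9.33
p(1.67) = -5.96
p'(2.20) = -8.48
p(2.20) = -10.75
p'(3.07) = -3.43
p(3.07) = -16.26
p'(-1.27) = 16.54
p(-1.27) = -3.84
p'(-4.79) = 115.73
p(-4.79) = -214.83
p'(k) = 3*k^2 - 10*k - 1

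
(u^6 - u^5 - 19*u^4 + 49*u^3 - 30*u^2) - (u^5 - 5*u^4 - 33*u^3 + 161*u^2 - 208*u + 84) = u^6 - 2*u^5 - 14*u^4 + 82*u^3 - 191*u^2 + 208*u - 84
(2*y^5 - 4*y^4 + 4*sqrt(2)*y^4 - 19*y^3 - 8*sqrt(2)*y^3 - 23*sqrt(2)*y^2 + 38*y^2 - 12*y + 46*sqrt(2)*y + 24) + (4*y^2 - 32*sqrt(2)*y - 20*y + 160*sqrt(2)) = 2*y^5 - 4*y^4 + 4*sqrt(2)*y^4 - 19*y^3 - 8*sqrt(2)*y^3 - 23*sqrt(2)*y^2 + 42*y^2 - 32*y + 14*sqrt(2)*y + 24 + 160*sqrt(2)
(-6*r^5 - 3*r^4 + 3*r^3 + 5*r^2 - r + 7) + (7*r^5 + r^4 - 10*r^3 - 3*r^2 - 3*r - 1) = r^5 - 2*r^4 - 7*r^3 + 2*r^2 - 4*r + 6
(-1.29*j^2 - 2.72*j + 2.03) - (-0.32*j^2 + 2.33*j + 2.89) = -0.97*j^2 - 5.05*j - 0.86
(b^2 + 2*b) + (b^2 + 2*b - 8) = 2*b^2 + 4*b - 8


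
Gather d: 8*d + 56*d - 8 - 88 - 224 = 64*d - 320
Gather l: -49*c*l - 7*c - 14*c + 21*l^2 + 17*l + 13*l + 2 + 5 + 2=-21*c + 21*l^2 + l*(30 - 49*c) + 9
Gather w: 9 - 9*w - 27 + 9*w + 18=0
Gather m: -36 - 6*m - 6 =-6*m - 42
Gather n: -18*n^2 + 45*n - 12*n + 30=-18*n^2 + 33*n + 30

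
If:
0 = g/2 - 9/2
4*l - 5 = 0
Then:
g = 9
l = 5/4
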